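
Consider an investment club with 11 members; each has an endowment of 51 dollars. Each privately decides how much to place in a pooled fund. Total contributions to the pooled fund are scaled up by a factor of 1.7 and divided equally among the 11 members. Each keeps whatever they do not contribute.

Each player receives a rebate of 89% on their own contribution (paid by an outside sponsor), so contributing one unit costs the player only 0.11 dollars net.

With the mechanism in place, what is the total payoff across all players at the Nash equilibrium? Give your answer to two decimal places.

Under the mechanism each unit contributed yields (1.7/11) / 0.11 = 1.4050 back to its contributor per unit of net cost, which exceeds 1, making full contribution the dominant choice for everyone.
So the Nash equilibrium is full contribution by all 11; the group earns 11 × (51 × 0.89 + 1.7 × 51) = 1452.99.

1452.99 dollars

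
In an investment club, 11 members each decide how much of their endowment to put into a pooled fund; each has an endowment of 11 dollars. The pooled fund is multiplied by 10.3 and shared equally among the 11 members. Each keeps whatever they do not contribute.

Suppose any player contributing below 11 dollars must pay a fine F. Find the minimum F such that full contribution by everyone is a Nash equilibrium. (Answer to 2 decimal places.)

0.70 dollars

Given the others contribute fully, the best deviation is to contribute 0 (any partial contribution still incurs the fine and gives up units whose private return 0.9364 is below 1).
Deviating from 11 to 0 saves 11 dollars but forfeits the deviator's share of the drop in the pooled fund: 10.3/11 × 11 = 10.30.
So the deviation gain is 11 − 10.30 = 0.70, and the fine must be at least 0.70 dollars to wipe it out.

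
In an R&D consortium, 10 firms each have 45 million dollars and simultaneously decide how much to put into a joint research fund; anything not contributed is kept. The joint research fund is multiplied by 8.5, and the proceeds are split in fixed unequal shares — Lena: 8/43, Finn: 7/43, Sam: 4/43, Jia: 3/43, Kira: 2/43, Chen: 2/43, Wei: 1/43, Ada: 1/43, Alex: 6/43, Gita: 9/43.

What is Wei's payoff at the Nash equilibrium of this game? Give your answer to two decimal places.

Each unit j contributes comes back to j as 8.5 × (j's share), so j prefers to contribute only if that share exceeds 1/8.5 = 0.1176; otherwise keeping the unit dominates.
Lena, Finn, Alex and Gita are above the threshold, contributing 45 each; the remaining 6 contribute 0. Total contributed: 180.
Wei keeps 45 and receives 8.5 × 180 × 1/43 = 35.58 from the joint research fund, for a payoff of 80.58.

80.58 million dollars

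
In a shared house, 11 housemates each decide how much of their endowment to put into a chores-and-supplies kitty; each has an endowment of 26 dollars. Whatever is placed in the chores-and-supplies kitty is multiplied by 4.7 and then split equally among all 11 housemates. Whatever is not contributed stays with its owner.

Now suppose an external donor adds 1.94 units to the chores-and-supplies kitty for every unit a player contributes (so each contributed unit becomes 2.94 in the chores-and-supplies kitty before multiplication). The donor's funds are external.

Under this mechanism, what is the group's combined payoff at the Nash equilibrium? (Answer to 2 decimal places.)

Under the mechanism each unit contributed yields 4.7 × 2.94 / 11 = 1.2562 back to its contributor per unit of net cost, which exceeds 1, making full contribution the dominant choice for everyone.
At the Nash equilibrium everyone contributes 26. Group total payoff = 4.7 × 2.94 × 286 = 3951.95.

3951.95 dollars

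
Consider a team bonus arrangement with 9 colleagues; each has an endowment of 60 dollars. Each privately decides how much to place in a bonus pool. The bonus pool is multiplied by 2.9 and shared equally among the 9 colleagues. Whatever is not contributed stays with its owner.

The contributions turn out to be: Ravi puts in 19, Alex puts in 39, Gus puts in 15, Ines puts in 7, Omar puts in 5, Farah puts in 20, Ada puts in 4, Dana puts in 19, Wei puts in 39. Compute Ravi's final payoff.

94.81 dollars

Total contributed: 19 + 39 + 15 + 7 + 5 + 20 + 4 + 19 + 39 = 167.
Each receives 2.9 × 167 / 9 = 53.81 from the bonus pool.
Ravi keeps 60 − 19 = 41, so Ravi's payoff is 41 + 53.81 = 94.81.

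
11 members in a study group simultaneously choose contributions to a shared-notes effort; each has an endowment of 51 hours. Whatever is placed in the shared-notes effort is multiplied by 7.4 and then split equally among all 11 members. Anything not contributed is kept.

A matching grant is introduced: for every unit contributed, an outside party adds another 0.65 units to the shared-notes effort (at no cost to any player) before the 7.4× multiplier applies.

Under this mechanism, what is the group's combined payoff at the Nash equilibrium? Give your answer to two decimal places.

6849.81 hours

With the mechanism, a contributed unit returns 7.4 × 1.65 / 11 = 1.1100 per unit of net cost to the contributor — now above 1 — so contributing fully is weakly dominant for every player.
At the Nash equilibrium everyone contributes 51. Group total payoff = 7.4 × 1.65 × 561 = 6849.81.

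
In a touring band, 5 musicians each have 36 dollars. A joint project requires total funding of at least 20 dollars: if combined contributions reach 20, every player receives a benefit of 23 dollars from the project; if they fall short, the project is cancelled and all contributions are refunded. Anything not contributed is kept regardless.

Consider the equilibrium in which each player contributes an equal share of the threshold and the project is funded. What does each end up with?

Equal share of the threshold: 20/5 = 4.
At this profile no one gains by cutting their contribution: any cut drops the total below 20, the project is cancelled, contributions are refunded, and the deviator ends with 36, which is less than 36 − 4 + 23 = 55. Contributing more than 4 just wastes the excess. So contributing exactly 4 is a best response.
Each player's payoff: 36 − 4 + 23 = 55.

55 dollars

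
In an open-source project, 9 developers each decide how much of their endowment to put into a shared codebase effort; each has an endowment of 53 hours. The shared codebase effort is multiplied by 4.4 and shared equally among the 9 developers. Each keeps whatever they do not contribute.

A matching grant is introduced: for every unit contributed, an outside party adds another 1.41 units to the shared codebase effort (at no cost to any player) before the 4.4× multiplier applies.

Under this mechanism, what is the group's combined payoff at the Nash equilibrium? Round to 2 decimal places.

5058.11 hours

Under the mechanism each unit contributed yields 4.4 × 2.41 / 9 = 1.1782 back to its contributor per unit of net cost, which exceeds 1, making full contribution the dominant choice for everyone.
At the Nash equilibrium everyone contributes 53. Group total payoff = 4.4 × 2.41 × 477 = 5058.11.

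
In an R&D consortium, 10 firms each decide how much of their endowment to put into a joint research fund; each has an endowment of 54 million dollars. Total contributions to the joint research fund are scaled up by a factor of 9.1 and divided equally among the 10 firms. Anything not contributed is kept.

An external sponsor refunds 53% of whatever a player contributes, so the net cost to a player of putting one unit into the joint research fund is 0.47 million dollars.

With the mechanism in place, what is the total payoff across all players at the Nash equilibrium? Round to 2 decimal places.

With the mechanism, a contributed unit returns (9.1/10) / 0.47 = 1.9362 per unit of net cost to the contributor — now above 1 — so contributing fully is weakly dominant for every player.
At the Nash equilibrium everyone contributes 54. Group total payoff = 10 × (54 × 0.53 + 9.1 × 54) = 5200.20.

5200.20 million dollars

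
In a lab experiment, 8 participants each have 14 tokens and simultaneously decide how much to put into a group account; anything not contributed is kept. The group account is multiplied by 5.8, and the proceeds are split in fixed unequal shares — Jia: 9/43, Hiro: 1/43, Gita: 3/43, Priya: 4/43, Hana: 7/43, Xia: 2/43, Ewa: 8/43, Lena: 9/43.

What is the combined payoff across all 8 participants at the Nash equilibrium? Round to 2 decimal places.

Each unit j contributes comes back to j as 5.8 × (j's share), so j prefers to contribute only if that share exceeds 1/5.8 = 0.1724; otherwise keeping the unit dominates.
Jia, Ewa and Lena clear that bar, contributing 14 each; the remaining 5 contribute 0. Total contributed: 42.
The group account pays out 5.8 × 42 = 243.60 in total (split across the unequal shares, but the aggregate is all that matters for the group sum).
The 5 free-riders keep 14 each, adding 70. Group total = 70 + 243.60 = 313.60.

313.60 tokens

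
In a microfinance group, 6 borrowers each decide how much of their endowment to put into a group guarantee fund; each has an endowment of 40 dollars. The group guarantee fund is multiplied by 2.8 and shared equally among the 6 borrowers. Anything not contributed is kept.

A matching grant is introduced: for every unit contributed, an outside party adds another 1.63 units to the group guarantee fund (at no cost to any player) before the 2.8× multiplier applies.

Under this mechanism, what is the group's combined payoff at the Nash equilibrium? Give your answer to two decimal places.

Under the mechanism each unit contributed yields 2.8 × 2.63 / 6 = 1.2273 back to its contributor per unit of net cost, which exceeds 1, making full contribution the dominant choice for everyone.
So the Nash equilibrium is full contribution by all 6; the group earns 2.8 × 2.63 × 240 = 1767.36.

1767.36 dollars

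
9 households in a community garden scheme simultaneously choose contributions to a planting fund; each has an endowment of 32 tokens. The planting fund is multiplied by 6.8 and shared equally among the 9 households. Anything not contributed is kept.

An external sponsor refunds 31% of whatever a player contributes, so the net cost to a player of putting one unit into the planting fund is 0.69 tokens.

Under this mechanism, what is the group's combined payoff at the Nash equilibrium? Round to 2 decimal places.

The effective private return per unit is now (6.8/9) / 0.69 = 1.0950 > 1, so every player's dominant strategy flips to full contribution.
At the Nash equilibrium everyone contributes 32. Group total payoff = 9 × (32 × 0.31 + 6.8 × 32) = 2047.68.

2047.68 tokens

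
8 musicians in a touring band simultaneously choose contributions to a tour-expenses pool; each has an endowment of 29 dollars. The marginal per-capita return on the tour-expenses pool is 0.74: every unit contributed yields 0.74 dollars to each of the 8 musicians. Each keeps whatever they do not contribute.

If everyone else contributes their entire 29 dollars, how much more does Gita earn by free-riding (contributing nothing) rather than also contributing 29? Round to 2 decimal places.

Switching from a contribution of 29 to 0 lets Gita keep an extra 29 dollars, but lowers the tour-expenses pool by 29, which costs Gita their own share of that drop: 0.74 × 29 = 21.46.
Net gain = 29 − 21.46 = 7.54. The private return per contributed unit (0.74) is below 1, so free-riding is indeed the best response regardless of what the others do.

7.54 dollars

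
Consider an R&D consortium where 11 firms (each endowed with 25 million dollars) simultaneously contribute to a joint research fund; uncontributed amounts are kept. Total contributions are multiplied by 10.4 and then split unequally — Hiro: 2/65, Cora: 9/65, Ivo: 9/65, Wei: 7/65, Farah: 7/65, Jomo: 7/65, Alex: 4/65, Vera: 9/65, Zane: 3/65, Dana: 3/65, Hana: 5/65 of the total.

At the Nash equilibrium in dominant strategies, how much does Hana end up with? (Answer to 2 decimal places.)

145.00 million dollars

Each unit j contributes comes back to j as 10.4 × (j's share), so j prefers to contribute only if that share exceeds 1/10.4 = 0.0962; otherwise keeping the unit dominates.
The shares above 0.0962 belong to Cora, Ivo, Wei, Farah, Jomo and Vera, contributing 25 each; the remaining 5 contribute 0. Total contributed: 150.
Hana keeps 25 and receives 10.4 × 150 × 5/65 = 120.00 from the joint research fund, for a payoff of 145.00.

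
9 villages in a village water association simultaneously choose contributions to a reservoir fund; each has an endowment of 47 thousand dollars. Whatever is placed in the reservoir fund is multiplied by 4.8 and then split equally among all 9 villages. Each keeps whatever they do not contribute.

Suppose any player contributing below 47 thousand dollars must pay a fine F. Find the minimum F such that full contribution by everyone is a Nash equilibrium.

21.93 thousand dollars

Given the others contribute fully, the best deviation is to contribute 0 (any partial contribution still incurs the fine and gives up units whose private return 0.5333 is below 1).
Deviating from 47 to 0 saves 47 thousand dollars but forfeits the deviator's share of the drop in the reservoir fund: 4.8/9 × 47 = 25.07.
So the deviation gain is 47 − 25.07 = 21.93, and the fine must be at least 21.93 thousand dollars to wipe it out.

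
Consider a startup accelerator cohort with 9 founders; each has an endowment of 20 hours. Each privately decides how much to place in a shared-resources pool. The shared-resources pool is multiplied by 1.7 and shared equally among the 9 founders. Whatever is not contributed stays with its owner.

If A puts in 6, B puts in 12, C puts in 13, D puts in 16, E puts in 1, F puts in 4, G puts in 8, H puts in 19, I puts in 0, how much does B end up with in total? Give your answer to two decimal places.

22.92 hours

Total contributed: 6 + 12 + 13 + 16 + 1 + 4 + 8 + 19 + 0 = 79.
Each receives 1.7 × 79 / 9 = 14.92 from the shared-resources pool.
B keeps 20 − 12 = 8, so B's payoff is 8 + 14.92 = 22.92.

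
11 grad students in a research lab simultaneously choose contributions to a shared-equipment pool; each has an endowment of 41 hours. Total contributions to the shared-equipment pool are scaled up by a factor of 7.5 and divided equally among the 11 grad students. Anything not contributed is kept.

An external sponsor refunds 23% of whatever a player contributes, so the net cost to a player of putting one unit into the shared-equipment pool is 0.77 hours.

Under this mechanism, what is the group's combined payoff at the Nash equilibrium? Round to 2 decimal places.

With the mechanism, a contributed unit returns (7.5/11) / 0.77 = 0.8855 per unit of net cost — still below 1 — so contributing 0 remains dominant for every player.
At the Nash equilibrium no one contributes; group total payoff = 11 × 41 = 451.

451.00 hours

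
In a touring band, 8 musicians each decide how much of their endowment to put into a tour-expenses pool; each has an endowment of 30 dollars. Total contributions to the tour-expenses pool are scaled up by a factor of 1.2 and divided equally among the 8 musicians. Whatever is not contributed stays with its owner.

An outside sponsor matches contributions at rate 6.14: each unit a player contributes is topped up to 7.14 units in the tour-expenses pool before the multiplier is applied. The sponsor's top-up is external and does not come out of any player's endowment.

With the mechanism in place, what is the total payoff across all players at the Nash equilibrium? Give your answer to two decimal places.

Under the mechanism each unit contributed yields 1.2 × 7.14 / 8 = 1.0710 back to its contributor per unit of net cost, which exceeds 1, making full contribution the dominant choice for everyone.
So the Nash equilibrium is full contribution by all 8; the group earns 1.2 × 7.14 × 240 = 2056.32.

2056.32 dollars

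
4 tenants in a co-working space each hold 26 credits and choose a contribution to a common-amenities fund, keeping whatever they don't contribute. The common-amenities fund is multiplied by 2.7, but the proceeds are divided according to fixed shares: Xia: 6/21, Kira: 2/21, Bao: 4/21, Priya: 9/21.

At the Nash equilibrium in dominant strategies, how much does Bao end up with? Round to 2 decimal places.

For player j, contributing a unit is worthwhile iff 2.7 × (j's share) ≥ 1, i.e. iff j's share is at least 0.3704.
The only share above 0.3704 is Priya's 9/21, contributing 26; the remaining 3 contribute 0. Total contributed: 26.
Bao keeps 26 and receives 2.7 × 26 × 4/21 = 13.37 from the common-amenities fund, for a payoff of 39.37.

39.37 credits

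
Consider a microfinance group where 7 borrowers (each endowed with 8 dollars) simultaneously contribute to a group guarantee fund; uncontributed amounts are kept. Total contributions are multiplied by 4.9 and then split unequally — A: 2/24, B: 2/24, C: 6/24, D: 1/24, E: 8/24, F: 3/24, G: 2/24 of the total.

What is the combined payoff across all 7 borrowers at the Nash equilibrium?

118.40 dollars

For player j, contributing a unit is worthwhile iff 4.9 × (j's share) ≥ 1, i.e. iff j's share is at least 0.2041.
C and E clear that bar, contributing 8 each; the remaining 5 contribute 0. Total contributed: 16.
The group guarantee fund pays out 4.9 × 16 = 78.40 in total (split across the unequal shares, but the aggregate is all that matters for the group sum).
The 5 free-riders keep 8 each, adding 40. Group total = 40 + 78.40 = 118.40.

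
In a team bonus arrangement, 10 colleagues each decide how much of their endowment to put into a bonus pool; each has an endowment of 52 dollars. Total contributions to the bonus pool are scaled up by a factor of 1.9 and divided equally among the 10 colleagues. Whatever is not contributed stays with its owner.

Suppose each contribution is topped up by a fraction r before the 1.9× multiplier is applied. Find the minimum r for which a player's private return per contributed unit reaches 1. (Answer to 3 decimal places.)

4.263

With matching at rate r, one contributed unit becomes (1 + r) in the bonus pool and returns 1.9 × (1 + r) / 10 to the contributor.
Setting this equal to 1: 1 + r = 10/1.9 = 5.2632.
So the minimum matching rate is r = 5.2632 − 1 = 4.263.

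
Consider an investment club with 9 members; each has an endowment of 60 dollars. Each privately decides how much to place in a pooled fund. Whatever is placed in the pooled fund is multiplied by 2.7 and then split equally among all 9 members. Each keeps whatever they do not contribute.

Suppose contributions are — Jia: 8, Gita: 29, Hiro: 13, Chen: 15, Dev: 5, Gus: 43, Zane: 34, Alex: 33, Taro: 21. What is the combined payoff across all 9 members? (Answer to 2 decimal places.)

Total contributed: 8 + 29 + 13 + 15 + 5 + 43 + 34 + 33 + 21 = 201; total kept: 9 × 60 − 201 = 339.
The pooled fund pays out 2.7 × 201 = 542.70 in aggregate.
Group total = 339 + 542.70 = 881.70.

881.70 dollars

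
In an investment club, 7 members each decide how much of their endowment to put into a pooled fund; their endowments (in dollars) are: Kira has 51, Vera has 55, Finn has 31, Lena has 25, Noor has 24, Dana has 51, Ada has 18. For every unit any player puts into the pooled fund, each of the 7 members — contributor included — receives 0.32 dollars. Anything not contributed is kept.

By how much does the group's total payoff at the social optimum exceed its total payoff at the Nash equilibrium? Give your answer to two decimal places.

The private return per contributed unit is 0.32 < 1 for everyone, so the Nash equilibrium is zero contribution and the group total is Σ E_j = 51 + 55 + 31 + 25 + 24 + 51 + 18 = 255.
Each contributed unit returns 2.240 to the group, so the social optimum is full contribution by everyone: group total = 2.240 × 255 = 571.20.
Efficiency loss = (2.240 − 1) × 255 = 316.20.

316.20 dollars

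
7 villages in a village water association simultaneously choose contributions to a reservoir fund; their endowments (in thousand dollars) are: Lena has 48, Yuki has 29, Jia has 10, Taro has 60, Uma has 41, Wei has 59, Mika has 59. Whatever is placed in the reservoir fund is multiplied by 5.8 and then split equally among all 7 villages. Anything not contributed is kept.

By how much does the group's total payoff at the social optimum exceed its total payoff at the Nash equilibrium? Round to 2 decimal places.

1468.80 thousand dollars

The private return per contributed unit is 5.8/7 = 0.8286 < 1 for every player regardless of endowment, so the Nash equilibrium is zero contribution and the group total is Σ E_j = 48 + 29 + 10 + 60 + 41 + 59 + 59 = 306.
Each contributed unit returns 5.800 to the group, so the social optimum is full contribution by everyone: group total = 5.800 × 306 = 1774.80.
Efficiency loss = (5.800 − 1) × 306 = 1468.80.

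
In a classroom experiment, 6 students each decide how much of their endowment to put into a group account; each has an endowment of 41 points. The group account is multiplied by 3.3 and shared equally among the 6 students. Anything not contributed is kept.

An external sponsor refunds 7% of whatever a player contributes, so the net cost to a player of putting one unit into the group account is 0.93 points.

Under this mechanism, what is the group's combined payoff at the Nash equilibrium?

246.00 points

The effective private return is (3.3/6) / 0.93 = 0.5914, which is still under 1, so the mechanism doesn't change anyone's dominant strategy: zero contribution.
Everyone keeps their endowment and the group total is 6 × 41 = 246.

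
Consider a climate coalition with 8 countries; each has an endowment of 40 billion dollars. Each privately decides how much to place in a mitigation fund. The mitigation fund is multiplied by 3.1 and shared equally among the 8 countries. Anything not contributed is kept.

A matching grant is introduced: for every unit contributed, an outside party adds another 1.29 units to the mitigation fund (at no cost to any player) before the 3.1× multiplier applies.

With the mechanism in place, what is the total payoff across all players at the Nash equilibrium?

Even with the mechanism, each unit contributed returns only 3.1 × 2.29 / 8 = 0.8874 per unit of net cost, so contributing nothing is still dominant.
Everyone keeps their endowment and the group total is 8 × 40 = 320.

320.00 billion dollars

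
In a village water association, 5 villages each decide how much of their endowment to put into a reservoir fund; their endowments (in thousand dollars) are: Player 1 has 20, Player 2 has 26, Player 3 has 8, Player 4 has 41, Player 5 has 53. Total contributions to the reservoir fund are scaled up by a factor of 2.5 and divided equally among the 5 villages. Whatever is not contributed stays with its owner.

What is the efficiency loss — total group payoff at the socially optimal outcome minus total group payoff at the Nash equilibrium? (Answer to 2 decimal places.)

222.00 thousand dollars

The private return per contributed unit is 2.5/5 = 0.5000 < 1 for every player regardless of endowment, so the Nash equilibrium is zero contribution and the group total is Σ E_j = 20 + 26 + 8 + 41 + 53 = 148.
Each contributed unit returns 2.500 to the group, so the social optimum is full contribution by everyone: group total = 2.500 × 148 = 370.00.
Efficiency loss = (2.500 − 1) × 148 = 222.00.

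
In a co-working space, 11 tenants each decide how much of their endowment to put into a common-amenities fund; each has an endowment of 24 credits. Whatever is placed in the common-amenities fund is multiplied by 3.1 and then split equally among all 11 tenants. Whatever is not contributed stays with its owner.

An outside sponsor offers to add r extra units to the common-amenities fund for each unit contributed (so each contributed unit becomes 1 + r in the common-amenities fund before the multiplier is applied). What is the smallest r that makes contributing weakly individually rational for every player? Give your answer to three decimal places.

With matching at rate r, one contributed unit becomes (1 + r) in the common-amenities fund and returns 3.1 × (1 + r) / 11 to the contributor.
Setting this equal to 1: 1 + r = 11/3.1 = 3.5484.
So the minimum matching rate is r = 3.5484 − 1 = 2.548.

2.548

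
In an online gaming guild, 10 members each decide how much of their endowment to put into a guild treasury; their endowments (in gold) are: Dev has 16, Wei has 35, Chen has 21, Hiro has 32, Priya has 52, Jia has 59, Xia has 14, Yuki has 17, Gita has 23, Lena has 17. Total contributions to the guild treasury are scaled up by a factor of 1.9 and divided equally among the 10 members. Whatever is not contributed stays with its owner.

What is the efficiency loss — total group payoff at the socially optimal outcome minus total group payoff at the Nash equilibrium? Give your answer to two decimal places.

257.40 gold

The private return per contributed unit is 1.9/10 = 0.1900 < 1 for every player regardless of endowment, so the Nash equilibrium is zero contribution and the group total is Σ E_j = 16 + 35 + 21 + 32 + 52 + 59 + 14 + 17 + 23 + 17 = 286.
Each contributed unit returns 1.900 to the group, so the social optimum is full contribution by everyone: group total = 1.900 × 286 = 543.40.
Efficiency loss = (1.900 − 1) × 286 = 257.40.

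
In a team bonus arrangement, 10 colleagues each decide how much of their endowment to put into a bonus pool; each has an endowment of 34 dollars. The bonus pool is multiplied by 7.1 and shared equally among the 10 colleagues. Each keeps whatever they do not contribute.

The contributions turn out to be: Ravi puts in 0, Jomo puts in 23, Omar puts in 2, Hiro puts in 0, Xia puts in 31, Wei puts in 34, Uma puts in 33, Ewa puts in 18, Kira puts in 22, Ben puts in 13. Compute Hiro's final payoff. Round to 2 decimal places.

Total contributed: 0 + 23 + 2 + 0 + 31 + 34 + 33 + 18 + 22 + 13 = 176.
Each receives 7.1 × 176 / 10 = 124.96 from the bonus pool.
Hiro keeps 34 − 0 = 34, so Hiro's payoff is 34 + 124.96 = 158.96.

158.96 dollars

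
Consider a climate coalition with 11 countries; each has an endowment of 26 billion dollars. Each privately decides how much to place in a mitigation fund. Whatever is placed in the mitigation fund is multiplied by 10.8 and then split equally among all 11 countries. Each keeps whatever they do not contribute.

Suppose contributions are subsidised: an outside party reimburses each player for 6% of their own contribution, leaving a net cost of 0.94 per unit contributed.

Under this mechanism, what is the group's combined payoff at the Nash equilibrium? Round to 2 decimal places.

The effective private return per unit is now (10.8/11) / 0.94 = 1.0445 > 1, so every player's dominant strategy flips to full contribution.
At the Nash equilibrium everyone contributes 26. Group total payoff = 11 × (26 × 0.06 + 10.8 × 26) = 3105.96.

3105.96 billion dollars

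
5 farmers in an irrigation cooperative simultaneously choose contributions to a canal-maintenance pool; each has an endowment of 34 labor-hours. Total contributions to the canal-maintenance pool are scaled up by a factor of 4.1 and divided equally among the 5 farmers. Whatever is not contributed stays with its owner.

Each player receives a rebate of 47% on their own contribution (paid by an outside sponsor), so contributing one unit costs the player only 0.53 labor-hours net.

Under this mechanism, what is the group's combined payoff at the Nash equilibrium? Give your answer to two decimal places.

With the mechanism, a contributed unit returns (4.1/5) / 0.53 = 1.5472 per unit of net cost to the contributor — now above 1 — so contributing fully is weakly dominant for every player.
At the Nash equilibrium everyone contributes 34. Group total payoff = 5 × (34 × 0.47 + 4.1 × 34) = 776.90.

776.90 labor-hours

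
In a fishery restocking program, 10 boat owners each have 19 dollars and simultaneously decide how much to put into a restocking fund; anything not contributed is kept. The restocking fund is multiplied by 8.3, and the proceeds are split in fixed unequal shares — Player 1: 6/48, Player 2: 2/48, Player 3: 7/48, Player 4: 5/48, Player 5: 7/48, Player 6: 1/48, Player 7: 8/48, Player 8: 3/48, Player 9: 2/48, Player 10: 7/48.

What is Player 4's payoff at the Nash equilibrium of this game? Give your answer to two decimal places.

For player j, contributing a unit is worthwhile iff 8.3 × (j's share) ≥ 1, i.e. iff j's share is at least 0.1205.
The shares above 0.1205 belong to Player 1, Player 3, Player 5, Player 7 and Player 10, contributing 19 each; the remaining 5 contribute 0. Total contributed: 95.
Player 4 keeps 19 and receives 8.3 × 95 × 5/48 = 82.14 from the restocking fund, for a payoff of 101.14.

101.14 dollars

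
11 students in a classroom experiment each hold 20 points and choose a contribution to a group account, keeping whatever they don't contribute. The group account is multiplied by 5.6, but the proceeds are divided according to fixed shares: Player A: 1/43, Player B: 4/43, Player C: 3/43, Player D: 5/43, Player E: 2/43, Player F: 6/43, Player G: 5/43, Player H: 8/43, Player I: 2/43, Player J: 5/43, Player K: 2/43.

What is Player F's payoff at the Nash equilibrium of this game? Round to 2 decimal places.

35.63 points

Player j's private return per contributed unit is 5.6 × (j's share). Contributing is weakly dominant for j when that share is at least 1/5.6 = 0.1786, and contributing 0 is dominant otherwise.
The only share above 0.1786 is Player H's 8/43, contributing 20; the remaining 10 contribute 0. Total contributed: 20.
Player F keeps 20 and receives 5.6 × 20 × 6/43 = 15.63 from the group account, for a payoff of 35.63.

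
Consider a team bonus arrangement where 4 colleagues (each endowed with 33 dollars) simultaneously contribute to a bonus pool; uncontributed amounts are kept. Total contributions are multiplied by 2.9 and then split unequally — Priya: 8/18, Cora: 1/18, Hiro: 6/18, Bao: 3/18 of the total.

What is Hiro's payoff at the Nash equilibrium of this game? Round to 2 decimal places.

64.90 dollars

A player with share s gets back 2.9·s per unit contributed, so full contribution is dominant for anyone with s > 1/2.9 = 0.3448 and zero contribution is dominant for anyone below.
The only share above 0.3448 is Priya's 8/18, contributing 33; the remaining 3 contribute 0. Total contributed: 33.
Hiro keeps 33 and receives 2.9 × 33 × 6/18 = 31.90 from the bonus pool, for a payoff of 64.90.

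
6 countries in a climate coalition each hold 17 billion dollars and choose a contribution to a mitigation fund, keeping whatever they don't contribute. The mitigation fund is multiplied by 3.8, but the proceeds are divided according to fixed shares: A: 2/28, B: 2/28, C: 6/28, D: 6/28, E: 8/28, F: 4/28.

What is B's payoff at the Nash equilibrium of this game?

21.61 billion dollars

Player j's private return per contributed unit is 3.8 × (j's share). Contributing is weakly dominant for j when that share is at least 1/3.8 = 0.2632, and contributing 0 is dominant otherwise.
Only E (8/28) clears that bar, contributing 17; the remaining 5 contribute 0. Total contributed: 17.
B keeps 17 and receives 3.8 × 17 × 2/28 = 4.61 from the mitigation fund, for a payoff of 21.61.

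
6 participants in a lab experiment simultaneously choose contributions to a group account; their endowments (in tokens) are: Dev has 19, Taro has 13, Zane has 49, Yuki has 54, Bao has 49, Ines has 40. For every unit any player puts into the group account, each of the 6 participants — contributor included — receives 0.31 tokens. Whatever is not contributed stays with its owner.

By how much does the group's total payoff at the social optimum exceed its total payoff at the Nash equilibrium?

192.64 tokens

The private return per contributed unit is 0.31 < 1 for everyone, so the Nash equilibrium is zero contribution and the group total is Σ E_j = 19 + 13 + 49 + 54 + 49 + 40 = 224.
Each contributed unit returns 1.860 to the group, so the social optimum is full contribution by everyone: group total = 1.860 × 224 = 416.64.
Efficiency loss = (1.860 − 1) × 224 = 192.64.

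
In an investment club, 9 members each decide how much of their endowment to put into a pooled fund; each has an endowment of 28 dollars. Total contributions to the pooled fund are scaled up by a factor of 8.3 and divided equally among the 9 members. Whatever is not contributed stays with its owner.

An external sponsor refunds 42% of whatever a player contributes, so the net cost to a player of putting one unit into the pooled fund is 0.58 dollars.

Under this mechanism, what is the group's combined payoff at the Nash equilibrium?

With the mechanism, a contributed unit returns (8.3/9) / 0.58 = 1.5900 per unit of net cost to the contributor — now above 1 — so contributing fully is weakly dominant for every player.
So the Nash equilibrium is full contribution by all 9; the group earns 9 × (28 × 0.42 + 8.3 × 28) = 2197.44.

2197.44 dollars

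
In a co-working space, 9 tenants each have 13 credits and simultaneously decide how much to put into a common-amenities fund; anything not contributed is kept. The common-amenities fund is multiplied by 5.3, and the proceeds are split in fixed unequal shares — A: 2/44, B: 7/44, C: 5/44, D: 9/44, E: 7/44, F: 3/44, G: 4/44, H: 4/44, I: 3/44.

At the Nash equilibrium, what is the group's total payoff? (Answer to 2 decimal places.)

A player with share s gets back 5.3·s per unit contributed, so full contribution is dominant for anyone with s > 1/5.3 = 0.1887 and zero contribution is dominant for anyone below.
D alone (share 9/44) is above the threshold, contributing 13; the remaining 8 contribute 0. Total contributed: 13.
The common-amenities fund pays out 5.3 × 13 = 68.90 in total (split across the unequal shares, but the aggregate is all that matters for the group sum).
The 8 free-riders keep 13 each, adding 104. Group total = 104 + 68.90 = 172.90.

172.90 credits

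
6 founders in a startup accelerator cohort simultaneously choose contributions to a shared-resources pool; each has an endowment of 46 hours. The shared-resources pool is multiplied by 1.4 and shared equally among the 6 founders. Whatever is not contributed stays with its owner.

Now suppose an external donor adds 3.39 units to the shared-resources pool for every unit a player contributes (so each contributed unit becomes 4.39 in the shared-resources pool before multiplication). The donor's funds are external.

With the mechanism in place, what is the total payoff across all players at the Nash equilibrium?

1696.30 hours

Under the mechanism each unit contributed yields 1.4 × 4.39 / 6 = 1.0243 back to its contributor per unit of net cost, which exceeds 1, making full contribution the dominant choice for everyone.
At the Nash equilibrium everyone contributes 46. Group total payoff = 1.4 × 4.39 × 276 = 1696.30.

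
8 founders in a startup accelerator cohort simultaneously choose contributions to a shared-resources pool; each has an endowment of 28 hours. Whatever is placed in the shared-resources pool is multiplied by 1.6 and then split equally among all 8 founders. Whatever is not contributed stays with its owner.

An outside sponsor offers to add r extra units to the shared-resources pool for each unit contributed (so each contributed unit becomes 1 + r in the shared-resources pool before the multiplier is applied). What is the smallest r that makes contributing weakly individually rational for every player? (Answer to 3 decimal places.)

With matching at rate r, one contributed unit becomes (1 + r) in the shared-resources pool and returns 1.6 × (1 + r) / 8 to the contributor.
Setting this equal to 1: 1 + r = 8/1.6 = 5.0000.
So the minimum matching rate is r = 5.0000 − 1 = 4.000.

4.000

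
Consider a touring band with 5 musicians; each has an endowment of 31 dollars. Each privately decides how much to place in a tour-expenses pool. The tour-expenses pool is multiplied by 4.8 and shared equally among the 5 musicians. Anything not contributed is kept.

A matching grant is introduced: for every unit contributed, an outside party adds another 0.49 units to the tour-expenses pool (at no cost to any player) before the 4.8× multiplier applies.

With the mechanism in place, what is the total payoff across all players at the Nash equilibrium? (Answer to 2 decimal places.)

1108.56 dollars

The effective private return per unit is now 4.8 × 1.49 / 5 = 1.4304 > 1, so every player's dominant strategy flips to full contribution.
At the Nash equilibrium everyone contributes 31. Group total payoff = 4.8 × 1.49 × 155 = 1108.56.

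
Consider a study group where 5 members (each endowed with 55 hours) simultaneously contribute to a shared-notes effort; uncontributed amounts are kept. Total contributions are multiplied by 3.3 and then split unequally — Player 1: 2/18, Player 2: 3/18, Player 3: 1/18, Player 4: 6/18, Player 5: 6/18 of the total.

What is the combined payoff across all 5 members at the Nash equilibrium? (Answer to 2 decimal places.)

528.00 hours

Each unit j contributes comes back to j as 3.3 × (j's share), so j prefers to contribute only if that share exceeds 1/3.3 = 0.3030; otherwise keeping the unit dominates.
Player 4 and Player 5 are above the threshold, contributing 55 each; the remaining 3 contribute 0. Total contributed: 110.
The shared-notes effort pays out 3.3 × 110 = 363.00 in total (split across the unequal shares, but the aggregate is all that matters for the group sum).
The 3 free-riders keep 55 each, adding 165. Group total = 165 + 363.00 = 528.00.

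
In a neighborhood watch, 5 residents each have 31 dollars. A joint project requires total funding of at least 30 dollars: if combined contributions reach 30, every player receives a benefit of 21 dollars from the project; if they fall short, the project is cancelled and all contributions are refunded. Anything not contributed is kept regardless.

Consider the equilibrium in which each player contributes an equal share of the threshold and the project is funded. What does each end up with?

Equal share of the threshold: 30/5 = 6.
At this profile no one gains by cutting their contribution: any cut drops the total below 30, the project is cancelled, contributions are refunded, and the deviator ends with 31, which is less than 31 − 6 + 21 = 46. Contributing more than 6 just wastes the excess. So contributing exactly 6 is a best response.
Each player's payoff: 31 − 6 + 21 = 46.

46 dollars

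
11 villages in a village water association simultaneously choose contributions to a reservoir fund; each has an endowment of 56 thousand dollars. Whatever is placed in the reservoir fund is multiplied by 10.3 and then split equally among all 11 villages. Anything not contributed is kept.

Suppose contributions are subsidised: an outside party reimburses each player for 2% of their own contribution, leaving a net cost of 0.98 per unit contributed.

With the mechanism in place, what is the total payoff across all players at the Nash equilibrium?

The effective private return is (10.3/11) / 0.98 = 0.9555, which is still under 1, so the mechanism doesn't change anyone's dominant strategy: zero contribution.
At the Nash equilibrium no one contributes; group total payoff = 11 × 56 = 616.

616.00 thousand dollars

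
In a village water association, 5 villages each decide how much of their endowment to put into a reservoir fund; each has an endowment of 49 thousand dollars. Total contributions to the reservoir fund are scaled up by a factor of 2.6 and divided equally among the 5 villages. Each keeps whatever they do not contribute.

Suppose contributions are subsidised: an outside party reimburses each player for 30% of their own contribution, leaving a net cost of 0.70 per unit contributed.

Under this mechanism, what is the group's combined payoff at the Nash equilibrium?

With the mechanism, a contributed unit returns (2.6/5) / 0.70 = 0.7429 per unit of net cost — still below 1 — so contributing 0 remains dominant for every player.
At the Nash equilibrium no one contributes; group total payoff = 5 × 49 = 245.

245.00 thousand dollars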